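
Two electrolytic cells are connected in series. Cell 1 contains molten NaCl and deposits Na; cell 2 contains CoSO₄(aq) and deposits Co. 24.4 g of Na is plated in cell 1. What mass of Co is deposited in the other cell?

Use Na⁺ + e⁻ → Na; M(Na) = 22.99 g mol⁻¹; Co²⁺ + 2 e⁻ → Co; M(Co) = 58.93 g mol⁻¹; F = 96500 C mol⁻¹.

31.3 g

n(Na) = 24.4 / 22.99 = 1.061 mol.
Since Na⁺ + e⁻ → Na, n(e⁻) passed = 1 × 1.061 = 1.061 mol.
Cells in series carry the same charge, so the same 1.061 mol of electrons passes through cell 2.
Co²⁺ + 2 e⁻ → Co, so n(Co) = 1.061 / 2 = 0.5307 mol.
m(Co) = 0.5307 × 58.93 = 31.3 g.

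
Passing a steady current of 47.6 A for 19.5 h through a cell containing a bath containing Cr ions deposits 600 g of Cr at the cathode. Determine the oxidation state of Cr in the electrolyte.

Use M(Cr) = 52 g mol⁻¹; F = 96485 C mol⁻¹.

Q = I·t = 47.60 A × 70200 s = 3342000 C, so n(e⁻) = 3342000/96485 = 34.63 mol.
n(Cr) deposited = 600 / 52 = 11.54 mol.
Electrons per atom = n(e⁻)/n(Cr) = 34.63 / 11.54 = 3.00 ≈ 3, so the ion is Cr³⁺.

+3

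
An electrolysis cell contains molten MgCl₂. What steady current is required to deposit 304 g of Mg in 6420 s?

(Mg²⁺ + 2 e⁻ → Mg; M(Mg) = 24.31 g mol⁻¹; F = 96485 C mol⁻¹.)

376 A

n(Mg) = 304 / 24.31 = 12.51 mol.
n(e⁻) = 2 × 12.51 = 25.01 mol.
Q = n(e⁻)·F = 25.01 × 96485 = 2413000 C.
I = Q/t = 2413000 / 6420.0 s = 376 A.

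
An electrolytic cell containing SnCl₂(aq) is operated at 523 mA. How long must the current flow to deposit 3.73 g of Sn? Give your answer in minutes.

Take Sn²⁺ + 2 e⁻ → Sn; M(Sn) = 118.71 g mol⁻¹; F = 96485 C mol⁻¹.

n(Sn) = m/M = 3.73 / 118.71 = 0.03142 mol.
Each Sn atom requires 2 electrons, so n(e⁻) = 2 × 0.03142 = 0.06284 mol.
Q = n(e⁻)·F = 0.06284 × 96485 = 6063 C.
t = Q/I = 6063 / 0.5230 A = 11590 s = 193 min.

193 min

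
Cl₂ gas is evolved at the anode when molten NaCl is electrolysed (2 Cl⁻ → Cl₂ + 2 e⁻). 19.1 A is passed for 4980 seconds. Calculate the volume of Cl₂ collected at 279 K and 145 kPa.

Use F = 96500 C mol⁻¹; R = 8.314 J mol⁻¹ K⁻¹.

Q = I·t = 19.10 A × 4980.0 s = 95120 C.
n(e⁻) = Q/F = 95120 / 96500 = 0.9857 mol.
2 electrons are transferred per Cl₂ molecule, so n(Cl₂) = 0.9857 / 2 = 0.4928 mol.
V = nRT/P = (0.4928 × 8.314 × 279) / (145 × 10³ Pa) = 0.00788 m³ = 7.88 L.

7.88 L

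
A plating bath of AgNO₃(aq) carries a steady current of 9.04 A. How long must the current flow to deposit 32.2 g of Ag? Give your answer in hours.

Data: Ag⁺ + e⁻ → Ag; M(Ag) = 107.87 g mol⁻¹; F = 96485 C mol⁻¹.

n(Ag) = m/M = 32.2 / 107.87 = 0.2985 mol.
Each Ag atom requires 1 electron, so n(e⁻) = 1 × 0.2985 = 0.2985 mol.
Q = n(e⁻)·F = 0.2985 × 96485 = 28800 C.
t = Q/I = 28800 / 9.040 A = 3186 s = 0.885 h.

0.885 h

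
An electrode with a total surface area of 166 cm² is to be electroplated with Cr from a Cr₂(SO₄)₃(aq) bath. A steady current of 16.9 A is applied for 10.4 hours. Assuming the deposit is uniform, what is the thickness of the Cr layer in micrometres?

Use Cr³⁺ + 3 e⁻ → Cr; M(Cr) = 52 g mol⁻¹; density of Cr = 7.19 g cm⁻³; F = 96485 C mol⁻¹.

Q = I·t = 16.90 × 37440 = 632700 C; n(e⁻) = 6.558 mol.
n(Cr) = n(e⁻)/3 = 2.186 mol, so m = 2.186 × 52 = 113.7 g.
Volume = m/ρ = 113.7 / 7.19 = 15.81 cm³.
Thickness = V/A = 15.81 / 166 = 0.0952 cm = 952 μm.

952 μm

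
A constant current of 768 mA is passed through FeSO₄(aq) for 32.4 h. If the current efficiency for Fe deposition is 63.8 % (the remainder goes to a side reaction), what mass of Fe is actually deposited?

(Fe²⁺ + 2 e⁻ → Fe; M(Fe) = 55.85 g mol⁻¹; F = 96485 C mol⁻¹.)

Q = I·t = 0.7680 × 116640 = 89580 C.
n(e⁻) = 89580/96485 = 0.9284 mol; theoretically n(Fe) = 0.9284/2 = 0.4642 mol, m_theo = 25.93 g.
At 63.8 % efficiency, m_actual = 0.638 × 25.93 = 16.5 g.

16.5 g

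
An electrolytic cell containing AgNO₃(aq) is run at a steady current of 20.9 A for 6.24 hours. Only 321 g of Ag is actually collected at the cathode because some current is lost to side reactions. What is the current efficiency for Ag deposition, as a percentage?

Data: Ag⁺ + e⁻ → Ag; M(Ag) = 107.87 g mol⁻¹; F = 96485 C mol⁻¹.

61.2 %

Q = I·t = 20.90 × 22464 = 469500 C; n(e⁻) = 469500/96485 = 4.866 mol.
Theoretical n(Ag) = n(e⁻)/1 = 4.866 mol, i.e. m_theo = 4.866 × 107.87 = 524.9 g.
Efficiency = m_actual / m_theo = 321 / 524.9 = 61.2 %.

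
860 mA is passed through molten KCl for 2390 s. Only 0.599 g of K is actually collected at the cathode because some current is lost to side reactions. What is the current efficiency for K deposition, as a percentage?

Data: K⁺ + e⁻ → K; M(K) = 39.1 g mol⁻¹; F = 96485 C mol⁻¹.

Q = I·t = 0.8600 × 2390.0 = 2055 C; n(e⁻) = 2055/96485 = 0.02130 mol.
Theoretical n(K) = n(e⁻)/1 = 0.02130 mol, i.e. m_theo = 0.02130 × 39.1 = 0.8329 g.
Efficiency = m_actual / m_theo = 0.599 / 0.8329 = 71.9 %.

71.9 %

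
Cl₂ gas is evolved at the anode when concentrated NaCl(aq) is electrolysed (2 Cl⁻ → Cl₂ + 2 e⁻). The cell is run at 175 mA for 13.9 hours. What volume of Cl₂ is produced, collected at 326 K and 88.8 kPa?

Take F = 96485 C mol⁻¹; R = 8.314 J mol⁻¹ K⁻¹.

Q = I·t = 0.1750 A × 50040 s = 8757 C.
n(e⁻) = Q/F = 8757 / 96485 = 0.09076 mol.
2 electrons are transferred per Cl₂ molecule, so n(Cl₂) = 0.09076 / 2 = 0.04538 mol.
V = nRT/P = (0.04538 × 8.314 × 326) / (88.8 × 10³ Pa) = 0.00139 m³ = 1.39 L.

1.39 L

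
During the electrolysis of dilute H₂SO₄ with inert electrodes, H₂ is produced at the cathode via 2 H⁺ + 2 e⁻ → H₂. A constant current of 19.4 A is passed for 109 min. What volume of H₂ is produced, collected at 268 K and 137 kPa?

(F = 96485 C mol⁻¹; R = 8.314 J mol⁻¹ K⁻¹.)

10.7 L

Q = I·t = 19.40 A × 6540.0 s = 126900 C.
n(e⁻) = Q/F = 126900 / 96485 = 1.315 mol.
2 electrons are transferred per H₂ molecule, so n(H₂) = 1.315 / 2 = 0.6575 mol.
V = nRT/P = (0.6575 × 8.314 × 268) / (137 × 10³ Pa) = 0.0107 m³ = 10.7 L.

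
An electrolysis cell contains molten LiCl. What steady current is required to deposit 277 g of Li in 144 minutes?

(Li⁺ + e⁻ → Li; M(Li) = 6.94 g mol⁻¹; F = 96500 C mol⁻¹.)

446 A

n(Li) = 277 / 6.94 = 39.91 mol.
n(e⁻) = 1 × 39.91 = 39.91 mol.
Q = n(e⁻)·F = 39.91 × 96500 = 3852000 C.
I = Q/t = 3852000 / 8640.0 s = 446 A.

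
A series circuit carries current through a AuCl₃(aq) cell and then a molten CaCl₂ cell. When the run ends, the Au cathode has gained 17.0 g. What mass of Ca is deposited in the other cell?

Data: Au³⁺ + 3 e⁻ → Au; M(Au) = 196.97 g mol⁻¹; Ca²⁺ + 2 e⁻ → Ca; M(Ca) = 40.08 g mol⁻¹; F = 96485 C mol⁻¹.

5.19 g

n(Au) = 17.0 / 196.97 = 0.08631 mol.
Since Au³⁺ + 3 e⁻ → Au, n(e⁻) passed = 3 × 0.08631 = 0.2589 mol.
Cells in series carry the same charge, so the same 0.2589 mol of electrons passes through cell 2.
Ca²⁺ + 2 e⁻ → Ca, so n(Ca) = 0.2589 / 2 = 0.1295 mol.
m(Ca) = 0.1295 × 40.08 = 5.19 g.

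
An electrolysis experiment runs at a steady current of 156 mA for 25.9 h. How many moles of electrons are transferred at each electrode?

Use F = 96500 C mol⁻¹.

Q = I·t = 0.1560 A × 93240 s = 14550 C.
n(e⁻) = Q/F = 14550 / 96500 = 0.151 mol.

0.151 mol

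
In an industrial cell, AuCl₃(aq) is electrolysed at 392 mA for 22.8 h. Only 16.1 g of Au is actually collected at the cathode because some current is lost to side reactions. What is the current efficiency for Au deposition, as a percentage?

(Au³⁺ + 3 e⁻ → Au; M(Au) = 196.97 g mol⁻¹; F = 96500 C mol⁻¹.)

Q = I·t = 0.3920 × 82080 = 32180 C; n(e⁻) = 32180/96500 = 0.3334 mol.
Theoretical n(Au) = n(e⁻)/3 = 0.1111 mol, i.e. m_theo = 0.1111 × 196.97 = 21.89 g.
Efficiency = m_actual / m_theo = 16.1 / 21.89 = 73.5 %.

73.5 %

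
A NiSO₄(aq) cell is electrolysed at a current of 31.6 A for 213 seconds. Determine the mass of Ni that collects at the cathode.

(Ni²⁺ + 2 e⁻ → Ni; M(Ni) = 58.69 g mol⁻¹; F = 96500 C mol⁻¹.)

2.05 g

Q = I·t = 31.60 A × 213.00 s = 6731 C.
n(e⁻) = Q/F = 6731 / 96500 = 0.06975 mol.
Ni²⁺ + 2 e⁻ → Ni, so n(Ni) = n(e⁻)/2 = 0.03487 mol.
m = n·M = 0.03487 × 58.69 = 2.05 g.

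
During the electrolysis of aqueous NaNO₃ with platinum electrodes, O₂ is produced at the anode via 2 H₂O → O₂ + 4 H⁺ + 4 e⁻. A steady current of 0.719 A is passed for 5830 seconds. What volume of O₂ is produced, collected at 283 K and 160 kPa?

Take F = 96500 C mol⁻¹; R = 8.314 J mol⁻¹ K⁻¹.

Q = I·t = 0.7190 A × 5830.0 s = 4192 C.
n(e⁻) = Q/F = 4192 / 96500 = 0.04344 mol.
4 electrons are transferred per O₂ molecule, so n(O₂) = 0.04344 / 4 = 0.01086 mol.
V = nRT/P = (0.01086 × 8.314 × 283) / (160 × 10³ Pa) = 1.60 × 10⁻⁴ m³ = 0.160 L.

0.160 L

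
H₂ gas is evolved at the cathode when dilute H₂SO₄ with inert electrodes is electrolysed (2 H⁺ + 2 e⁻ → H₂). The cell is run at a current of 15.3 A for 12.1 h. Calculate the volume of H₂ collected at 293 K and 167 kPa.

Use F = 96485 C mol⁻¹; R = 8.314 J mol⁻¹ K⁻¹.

50.4 L

Q = I·t = 15.30 A × 43560 s = 666500 C.
n(e⁻) = Q/F = 666500 / 96485 = 6.907 mol.
2 electrons are transferred per H₂ molecule, so n(H₂) = 6.907 / 2 = 3.454 mol.
V = nRT/P = (3.454 × 8.314 × 293) / (167 × 10³ Pa) = 0.0504 m³ = 50.4 L.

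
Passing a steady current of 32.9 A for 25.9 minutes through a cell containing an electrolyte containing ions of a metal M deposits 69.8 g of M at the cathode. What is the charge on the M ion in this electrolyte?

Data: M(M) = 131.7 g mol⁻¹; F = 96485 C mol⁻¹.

+1

Q = I·t = 32.90 A × 1554.0 s = 51130 C, so n(e⁻) = 51130/96485 = 0.5299 mol.
n(M) deposited = 69.8 / 131.7 = 0.5300 mol.
Electrons per atom = n(e⁻)/n(M) = 0.5299 / 0.5300 = 1.00 ≈ 1, so the ion is M⁺.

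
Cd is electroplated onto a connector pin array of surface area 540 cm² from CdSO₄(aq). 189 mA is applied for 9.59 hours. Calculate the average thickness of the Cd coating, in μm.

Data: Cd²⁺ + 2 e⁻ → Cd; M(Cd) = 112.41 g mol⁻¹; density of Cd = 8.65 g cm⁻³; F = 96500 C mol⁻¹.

Q = I·t = 0.1890 × 34524 = 6525 C; n(e⁻) = 0.06762 mol.
n(Cd) = n(e⁻)/2 = 0.03381 mol, so m = 0.03381 × 112.41 = 3.800 g.
Volume = m/ρ = 3.800 / 8.65 = 0.4394 cm³.
Thickness = V/A = 0.4394 / 540 = 8.14 × 10⁻⁴ cm = 8.14 μm.

8.14 μm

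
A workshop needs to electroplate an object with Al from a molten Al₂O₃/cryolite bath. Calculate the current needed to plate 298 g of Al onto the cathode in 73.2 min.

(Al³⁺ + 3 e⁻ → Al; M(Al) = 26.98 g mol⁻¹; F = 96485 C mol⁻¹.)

728 A

n(Al) = 298 / 26.98 = 11.05 mol.
n(e⁻) = 3 × 11.05 = 33.14 mol.
Q = n(e⁻)·F = 33.14 × 96485 = 3197000 C.
I = Q/t = 3197000 / 4392.0 s = 728 A.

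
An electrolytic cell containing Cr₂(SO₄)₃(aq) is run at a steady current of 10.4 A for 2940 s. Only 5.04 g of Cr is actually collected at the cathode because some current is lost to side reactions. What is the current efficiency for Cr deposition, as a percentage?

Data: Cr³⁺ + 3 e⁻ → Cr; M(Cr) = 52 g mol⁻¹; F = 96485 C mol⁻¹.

Q = I·t = 10.40 × 2940.0 = 30580 C; n(e⁻) = 30580/96485 = 0.3169 mol.
Theoretical n(Cr) = n(e⁻)/3 = 0.1056 mol, i.e. m_theo = 0.1056 × 52 = 5.493 g.
Efficiency = m_actual / m_theo = 5.04 / 5.493 = 91.8 %.

91.8 %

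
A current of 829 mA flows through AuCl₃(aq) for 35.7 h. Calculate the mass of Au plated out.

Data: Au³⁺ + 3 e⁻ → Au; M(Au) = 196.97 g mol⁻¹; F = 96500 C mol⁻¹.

Q = I·t = 0.8290 A × 128520 s = 106500 C.
n(e⁻) = Q/F = 106500 / 96500 = 1.104 mol.
Au³⁺ + 3 e⁻ → Au, so n(Au) = n(e⁻)/3 = 0.3680 mol.
m = n·M = 0.3680 × 196.97 = 72.5 g.

72.5 g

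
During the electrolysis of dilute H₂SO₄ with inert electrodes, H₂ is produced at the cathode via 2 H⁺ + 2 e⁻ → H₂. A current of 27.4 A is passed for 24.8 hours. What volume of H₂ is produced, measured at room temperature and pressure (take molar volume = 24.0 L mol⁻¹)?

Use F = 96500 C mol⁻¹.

304 L

Q = I·t = 27.40 A × 89280 s = 2446000 C.
n(e⁻) = Q/F = 2446000 / 96500 = 25.35 mol.
2 electrons are transferred per H₂ molecule, so n(H₂) = 25.35 / 2 = 12.67 mol.
V = n × V_m = 12.67 × 24.0 = 304 L.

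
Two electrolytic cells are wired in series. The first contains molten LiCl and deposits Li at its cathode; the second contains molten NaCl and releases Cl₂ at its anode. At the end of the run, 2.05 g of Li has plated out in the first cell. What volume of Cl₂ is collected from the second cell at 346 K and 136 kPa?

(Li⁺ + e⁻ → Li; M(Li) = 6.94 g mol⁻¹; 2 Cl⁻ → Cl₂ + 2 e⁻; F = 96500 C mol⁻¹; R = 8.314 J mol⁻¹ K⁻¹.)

3.12 L

n(Li) = 2.05 / 6.94 = 0.2954 mol, so n(e⁻) = 1 × 0.2954 = 0.2954 mol.
The cells are in series, so the same 0.2954 mol of electrons passes through the second cell.
2 Cl⁻ → Cl₂ + 2 e⁻ — 2 mol e⁻ per mol Cl₂, so n(Cl₂) = 0.2954/2 = 0.1477 mol.
V = nRT/P = (0.1477 × 8.314 × 346) / (136 × 10³) = 0.00312 m³ = 3.12 L.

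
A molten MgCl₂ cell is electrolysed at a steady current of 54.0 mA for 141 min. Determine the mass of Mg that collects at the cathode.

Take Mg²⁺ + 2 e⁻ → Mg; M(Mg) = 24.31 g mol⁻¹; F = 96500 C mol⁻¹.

0.0575 g

Q = I·t = 0.05400 A × 8460.0 s = 456.8 C.
n(e⁻) = Q/F = 456.8 / 96500 = 0.004734 mol.
Mg²⁺ + 2 e⁻ → Mg, so n(Mg) = n(e⁻)/2 = 0.002367 mol.
m = n·M = 0.002367 × 24.31 = 0.0575 g.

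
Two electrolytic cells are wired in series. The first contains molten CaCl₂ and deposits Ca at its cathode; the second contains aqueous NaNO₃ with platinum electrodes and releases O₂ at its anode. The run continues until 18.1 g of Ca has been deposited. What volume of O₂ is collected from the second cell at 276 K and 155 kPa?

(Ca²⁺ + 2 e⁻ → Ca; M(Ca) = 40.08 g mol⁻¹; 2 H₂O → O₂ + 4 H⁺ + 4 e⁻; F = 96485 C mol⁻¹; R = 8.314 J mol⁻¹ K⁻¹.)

3.34 L

n(Ca) = 18.1 / 40.08 = 0.4516 mol, so n(e⁻) = 2 × 0.4516 = 0.9032 mol.
The cells are in series, so the same 0.9032 mol of electrons passes through the second cell.
2 H₂O → O₂ + 4 H⁺ + 4 e⁻ — 4 mol e⁻ per mol O₂, so n(O₂) = 0.9032/4 = 0.2258 mol.
V = nRT/P = (0.2258 × 8.314 × 276) / (155 × 10³) = 0.00334 m³ = 3.34 L.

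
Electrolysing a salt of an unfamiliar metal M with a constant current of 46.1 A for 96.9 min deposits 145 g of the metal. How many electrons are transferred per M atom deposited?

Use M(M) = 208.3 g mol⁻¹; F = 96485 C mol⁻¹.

Q = I·t = 46.10 A × 5814.0 s = 268000 C, so n(e⁻) = 268000/96485 = 2.778 mol.
n(M) deposited = 145 / 208.3 = 0.6961 mol.
Electrons per atom = n(e⁻)/n(M) = 2.778 / 0.6961 = 3.99 ≈ 4, so the ion is M⁴⁺.

4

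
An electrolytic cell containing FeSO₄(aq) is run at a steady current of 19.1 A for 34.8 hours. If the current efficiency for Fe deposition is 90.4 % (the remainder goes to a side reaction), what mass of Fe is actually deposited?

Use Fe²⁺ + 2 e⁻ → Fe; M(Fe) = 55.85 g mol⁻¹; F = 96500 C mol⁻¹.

626 g

Q = I·t = 19.10 × 125280 = 2393000 C.
n(e⁻) = 2393000/96500 = 24.80 mol; theoretically n(Fe) = 24.80/2 = 12.40 mol, m_theo = 692.4 g.
At 90.4 % efficiency, m_actual = 0.904 × 692.4 = 626 g.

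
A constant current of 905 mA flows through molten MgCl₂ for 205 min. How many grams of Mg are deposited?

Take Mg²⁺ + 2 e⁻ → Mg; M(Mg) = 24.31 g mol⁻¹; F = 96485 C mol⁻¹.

1.40 g

Q = I·t = 0.9050 A × 12300 s = 11130 C.
n(e⁻) = Q/F = 11130 / 96485 = 0.1154 mol.
Mg²⁺ + 2 e⁻ → Mg, so n(Mg) = n(e⁻)/2 = 0.05769 mol.
m = n·M = 0.05769 × 24.31 = 1.40 g.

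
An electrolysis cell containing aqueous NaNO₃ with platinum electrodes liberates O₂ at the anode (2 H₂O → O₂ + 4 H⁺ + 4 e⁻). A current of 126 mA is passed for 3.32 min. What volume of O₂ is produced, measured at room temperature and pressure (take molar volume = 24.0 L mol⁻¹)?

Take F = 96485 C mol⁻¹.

0.00156 L

Q = I·t = 0.1260 A × 199.20 s = 25.10 C.
n(e⁻) = Q/F = 25.10 / 96485 = 0.0002601 mol.
4 electrons are transferred per O₂ molecule, so n(O₂) = 0.0002601 / 4 = 0.00006503 mol.
V = n × V_m = 0.00006503 × 24.0 = 0.00156 L.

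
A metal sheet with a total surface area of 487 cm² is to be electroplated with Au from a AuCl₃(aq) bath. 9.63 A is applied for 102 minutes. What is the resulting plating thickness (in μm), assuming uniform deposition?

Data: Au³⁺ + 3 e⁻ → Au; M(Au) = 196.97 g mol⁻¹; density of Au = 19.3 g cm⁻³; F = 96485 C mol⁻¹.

Q = I·t = 9.630 × 6120.0 = 58940 C; n(e⁻) = 0.6108 mol.
n(Au) = n(e⁻)/3 = 0.2036 mol, so m = 0.2036 × 196.97 = 40.10 g.
Volume = m/ρ = 40.10 / 19.3 = 2.078 cm³.
Thickness = V/A = 2.078 / 487 = 0.00427 cm = 42.7 μm.

42.7 μm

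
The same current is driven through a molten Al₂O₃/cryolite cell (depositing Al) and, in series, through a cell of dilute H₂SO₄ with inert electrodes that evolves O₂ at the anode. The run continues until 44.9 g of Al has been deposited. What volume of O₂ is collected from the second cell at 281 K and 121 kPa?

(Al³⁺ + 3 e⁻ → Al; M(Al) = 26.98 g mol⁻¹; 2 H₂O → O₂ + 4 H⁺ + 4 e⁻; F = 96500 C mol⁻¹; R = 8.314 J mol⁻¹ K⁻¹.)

n(Al) = 44.9 / 26.98 = 1.664 mol, so n(e⁻) = 3 × 1.664 = 4.993 mol.
The cells are in series, so the same 4.993 mol of electrons passes through the second cell.
2 H₂O → O₂ + 4 H⁺ + 4 e⁻ — 4 mol e⁻ per mol O₂, so n(O₂) = 4.993/4 = 1.248 mol.
V = nRT/P = (1.248 × 8.314 × 281) / (121 × 10³) = 0.0241 m³ = 24.1 L.

24.1 L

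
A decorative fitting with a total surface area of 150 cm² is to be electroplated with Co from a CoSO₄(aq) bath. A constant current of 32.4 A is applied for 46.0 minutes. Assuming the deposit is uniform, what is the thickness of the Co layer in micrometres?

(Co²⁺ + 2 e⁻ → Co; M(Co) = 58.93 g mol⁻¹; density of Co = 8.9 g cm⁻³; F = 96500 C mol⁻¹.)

Q = I·t = 32.40 × 2760.0 = 89420 C; n(e⁻) = 0.9267 mol.
n(Co) = n(e⁻)/2 = 0.4633 mol, so m = 0.4633 × 58.93 = 27.30 g.
Volume = m/ρ = 27.30 / 8.9 = 3.068 cm³.
Thickness = V/A = 3.068 / 150 = 0.0205 cm = 205 μm.

205 μm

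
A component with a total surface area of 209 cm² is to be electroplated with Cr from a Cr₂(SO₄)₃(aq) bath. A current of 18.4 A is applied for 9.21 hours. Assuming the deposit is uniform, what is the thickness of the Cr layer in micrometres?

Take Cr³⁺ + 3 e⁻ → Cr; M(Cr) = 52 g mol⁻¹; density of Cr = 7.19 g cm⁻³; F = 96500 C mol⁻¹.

729 μm

Q = I·t = 18.40 × 33156 = 610100 C; n(e⁻) = 6.322 mol.
n(Cr) = n(e⁻)/3 = 2.107 mol, so m = 2.107 × 52 = 109.6 g.
Volume = m/ρ = 109.6 / 7.19 = 15.24 cm³.
Thickness = V/A = 15.24 / 209 = 0.0729 cm = 729 μm.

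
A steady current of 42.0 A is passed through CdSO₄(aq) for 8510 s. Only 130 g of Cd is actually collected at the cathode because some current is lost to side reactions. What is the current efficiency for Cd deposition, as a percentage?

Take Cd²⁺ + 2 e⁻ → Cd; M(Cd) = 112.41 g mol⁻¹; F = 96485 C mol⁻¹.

Q = I·t = 42.00 × 8510.0 = 357400 C; n(e⁻) = 357400/96485 = 3.704 mol.
Theoretical n(Cd) = n(e⁻)/2 = 1.852 mol, i.e. m_theo = 1.852 × 112.41 = 208.2 g.
Efficiency = m_actual / m_theo = 130 / 208.2 = 62.4 %.

62.4 %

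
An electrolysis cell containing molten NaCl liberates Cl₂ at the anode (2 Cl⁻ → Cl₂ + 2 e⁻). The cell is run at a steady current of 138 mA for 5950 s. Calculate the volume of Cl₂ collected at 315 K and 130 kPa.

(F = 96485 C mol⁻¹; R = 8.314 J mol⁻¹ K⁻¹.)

Q = I·t = 0.1380 A × 5950.0 s = 821.1 C.
n(e⁻) = Q/F = 821.1 / 96485 = 0.008510 mol.
2 electrons are transferred per Cl₂ molecule, so n(Cl₂) = 0.008510 / 2 = 0.004255 mol.
V = nRT/P = (0.004255 × 8.314 × 315) / (130 × 10³ Pa) = 8.57 × 10⁻⁵ m³ = 0.0857 L.

0.0857 L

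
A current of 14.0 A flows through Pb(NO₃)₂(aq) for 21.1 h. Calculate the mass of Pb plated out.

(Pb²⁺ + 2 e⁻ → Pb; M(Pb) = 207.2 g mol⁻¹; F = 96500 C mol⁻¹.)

1140 g

Q = I·t = 14.00 A × 75960 s = 1063000 C.
n(e⁻) = Q/F = 1063000 / 96500 = 11.02 mol.
Pb²⁺ + 2 e⁻ → Pb, so n(Pb) = n(e⁻)/2 = 5.510 mol.
m = n·M = 5.510 × 207.2 = 1140 g.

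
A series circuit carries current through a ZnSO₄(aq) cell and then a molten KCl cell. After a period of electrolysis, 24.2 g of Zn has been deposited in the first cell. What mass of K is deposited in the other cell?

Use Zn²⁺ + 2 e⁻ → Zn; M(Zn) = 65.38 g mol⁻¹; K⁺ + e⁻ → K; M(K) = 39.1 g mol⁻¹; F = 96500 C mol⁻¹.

28.9 g

n(Zn) = 24.2 / 65.38 = 0.3701 mol.
Since Zn²⁺ + 2 e⁻ → Zn, n(e⁻) passed = 2 × 0.3701 = 0.7403 mol.
Cells in series carry the same charge, so the same 0.7403 mol of electrons passes through cell 2.
K⁺ + e⁻ → K, so n(K) = 0.7403 / 1 = 0.7403 mol.
m(K) = 0.7403 × 39.1 = 28.9 g.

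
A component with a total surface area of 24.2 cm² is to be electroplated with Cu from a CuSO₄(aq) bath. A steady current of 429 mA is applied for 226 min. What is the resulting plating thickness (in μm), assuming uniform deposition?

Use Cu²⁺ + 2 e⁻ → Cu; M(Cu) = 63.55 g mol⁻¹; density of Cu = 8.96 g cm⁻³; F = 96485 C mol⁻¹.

Q = I·t = 0.4290 × 13560 = 5817 C; n(e⁻) = 0.06029 mol.
n(Cu) = n(e⁻)/2 = 0.03015 mol, so m = 0.03015 × 63.55 = 1.916 g.
Volume = m/ρ = 1.916 / 8.96 = 0.2138 cm³.
Thickness = V/A = 0.2138 / 24.2 = 0.00884 cm = 88.4 μm.

88.4 μm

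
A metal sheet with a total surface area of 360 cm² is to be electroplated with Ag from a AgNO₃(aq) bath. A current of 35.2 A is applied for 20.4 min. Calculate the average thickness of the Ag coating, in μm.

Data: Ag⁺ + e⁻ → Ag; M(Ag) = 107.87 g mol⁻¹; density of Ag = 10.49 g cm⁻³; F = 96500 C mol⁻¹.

128 μm

Q = I·t = 35.20 × 1224.0 = 43080 C; n(e⁻) = 0.4465 mol.
n(Ag) = n(e⁻)/1 = 0.4465 mol, so m = 0.4465 × 107.87 = 48.16 g.
Volume = m/ρ = 48.16 / 10.49 = 4.591 cm³.
Thickness = V/A = 4.591 / 360 = 0.0128 cm = 128 μm.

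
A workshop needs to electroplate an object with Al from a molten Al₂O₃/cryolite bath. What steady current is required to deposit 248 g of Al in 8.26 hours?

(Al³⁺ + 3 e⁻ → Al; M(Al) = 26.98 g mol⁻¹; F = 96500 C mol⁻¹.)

n(Al) = 248 / 26.98 = 9.192 mol.
n(e⁻) = 3 × 9.192 = 27.58 mol.
Q = n(e⁻)·F = 27.58 × 96500 = 2661000 C.
I = Q/t = 2661000 / 29736 s = 89.5 A.

89.5 A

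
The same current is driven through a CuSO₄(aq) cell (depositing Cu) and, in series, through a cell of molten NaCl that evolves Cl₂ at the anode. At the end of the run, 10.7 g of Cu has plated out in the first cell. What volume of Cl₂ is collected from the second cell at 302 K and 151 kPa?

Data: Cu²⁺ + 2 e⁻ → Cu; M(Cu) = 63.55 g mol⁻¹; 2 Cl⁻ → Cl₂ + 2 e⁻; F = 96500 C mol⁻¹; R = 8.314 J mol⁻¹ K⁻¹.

n(Cu) = 10.7 / 63.55 = 0.1684 mol, so n(e⁻) = 2 × 0.1684 = 0.3367 mol.
The cells are in series, so the same 0.3367 mol of electrons passes through the second cell.
2 Cl⁻ → Cl₂ + 2 e⁻ — 2 mol e⁻ per mol Cl₂, so n(Cl₂) = 0.3367/2 = 0.1684 mol.
V = nRT/P = (0.1684 × 8.314 × 302) / (151 × 10³) = 0.00280 m³ = 2.80 L.

2.80 L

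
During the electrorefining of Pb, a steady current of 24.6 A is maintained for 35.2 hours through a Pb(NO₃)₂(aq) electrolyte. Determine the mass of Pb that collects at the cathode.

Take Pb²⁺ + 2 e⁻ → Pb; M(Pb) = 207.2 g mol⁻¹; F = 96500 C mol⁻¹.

3350 g

Q = I·t = 24.60 A × 126720 s = 3117000 C.
n(e⁻) = Q/F = 3117000 / 96500 = 32.30 mol.
Pb²⁺ + 2 e⁻ → Pb, so n(Pb) = n(e⁻)/2 = 16.15 mol.
m = n·M = 16.15 × 207.2 = 3350 g.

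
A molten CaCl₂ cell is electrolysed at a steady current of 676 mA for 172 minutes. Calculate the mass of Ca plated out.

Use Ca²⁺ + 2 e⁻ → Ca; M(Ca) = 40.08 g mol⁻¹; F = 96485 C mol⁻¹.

Q = I·t = 0.6760 A × 10320 s = 6976 C.
n(e⁻) = Q/F = 6976 / 96485 = 0.07230 mol.
Ca²⁺ + 2 e⁻ → Ca, so n(Ca) = n(e⁻)/2 = 0.03615 mol.
m = n·M = 0.03615 × 40.08 = 1.45 g.

1.45 g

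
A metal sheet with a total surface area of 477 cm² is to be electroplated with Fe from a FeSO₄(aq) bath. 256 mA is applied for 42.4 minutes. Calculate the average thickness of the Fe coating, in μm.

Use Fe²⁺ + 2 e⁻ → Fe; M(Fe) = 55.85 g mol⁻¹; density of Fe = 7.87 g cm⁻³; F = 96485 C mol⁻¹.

Q = I·t = 0.2560 × 2544.0 = 651.3 C; n(e⁻) = 0.006750 mol.
n(Fe) = n(e⁻)/2 = 0.003375 mol, so m = 0.003375 × 55.85 = 0.1885 g.
Volume = m/ρ = 0.1885 / 7.87 = 0.02395 cm³.
Thickness = V/A = 0.02395 / 477 = 5.02 × 10⁻⁵ cm = 0.502 μm.

0.502 μm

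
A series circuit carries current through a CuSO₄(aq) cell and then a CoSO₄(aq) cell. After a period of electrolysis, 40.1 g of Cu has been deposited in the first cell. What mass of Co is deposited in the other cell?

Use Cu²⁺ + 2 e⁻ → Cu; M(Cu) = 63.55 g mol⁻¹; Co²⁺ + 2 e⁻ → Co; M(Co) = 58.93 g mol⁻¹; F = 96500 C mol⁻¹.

n(Cu) = 40.1 / 63.55 = 0.6310 mol.
Since Cu²⁺ + 2 e⁻ → Cu, n(e⁻) passed = 2 × 0.6310 = 1.262 mol.
Cells in series carry the same charge, so the same 1.262 mol of electrons passes through cell 2.
Co²⁺ + 2 e⁻ → Co, so n(Co) = 1.262 / 2 = 0.6310 mol.
m(Co) = 0.6310 × 58.93 = 37.2 g.

37.2 g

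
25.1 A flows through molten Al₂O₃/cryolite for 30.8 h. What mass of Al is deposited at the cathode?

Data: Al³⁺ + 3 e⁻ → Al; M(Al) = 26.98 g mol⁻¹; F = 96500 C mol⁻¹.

259 g

Q = I·t = 25.10 A × 110880 s = 2783000 C.
n(e⁻) = Q/F = 2783000 / 96500 = 28.84 mol.
Al³⁺ + 3 e⁻ → Al, so n(Al) = n(e⁻)/3 = 9.613 mol.
m = n·M = 9.613 × 26.98 = 259 g.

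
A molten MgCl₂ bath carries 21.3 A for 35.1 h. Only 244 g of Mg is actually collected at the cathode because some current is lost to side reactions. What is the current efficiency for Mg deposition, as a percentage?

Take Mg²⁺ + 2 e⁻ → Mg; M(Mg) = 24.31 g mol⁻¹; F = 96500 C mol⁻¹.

72.0 %

Q = I·t = 21.30 × 126360 = 2691000 C; n(e⁻) = 2691000/96500 = 27.89 mol.
Theoretical n(Mg) = n(e⁻)/2 = 13.95 mol, i.e. m_theo = 13.95 × 24.31 = 339.0 g.
Efficiency = m_actual / m_theo = 244 / 339.0 = 72.0 %.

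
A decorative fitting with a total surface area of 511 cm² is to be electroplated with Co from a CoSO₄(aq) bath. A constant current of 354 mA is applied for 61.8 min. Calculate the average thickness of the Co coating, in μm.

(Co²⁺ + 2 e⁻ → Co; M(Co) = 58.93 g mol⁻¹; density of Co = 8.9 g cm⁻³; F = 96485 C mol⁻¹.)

0.881 μm

Q = I·t = 0.3540 × 3708.0 = 1313 C; n(e⁻) = 0.01360 mol.
n(Co) = n(e⁻)/2 = 0.006802 mol, so m = 0.006802 × 58.93 = 0.4009 g.
Volume = m/ρ = 0.4009 / 8.9 = 0.04504 cm³.
Thickness = V/A = 0.04504 / 511 = 8.81 × 10⁻⁵ cm = 0.881 μm.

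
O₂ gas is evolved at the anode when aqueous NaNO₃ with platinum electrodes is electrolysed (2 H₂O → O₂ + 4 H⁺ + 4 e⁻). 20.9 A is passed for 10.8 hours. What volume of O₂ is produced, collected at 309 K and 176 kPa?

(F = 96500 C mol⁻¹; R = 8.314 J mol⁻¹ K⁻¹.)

30.7 L

Q = I·t = 20.90 A × 38880 s = 812600 C.
n(e⁻) = Q/F = 812600 / 96500 = 8.421 mol.
4 electrons are transferred per O₂ molecule, so n(O₂) = 8.421 / 4 = 2.105 mol.
V = nRT/P = (2.105 × 8.314 × 309) / (176 × 10³ Pa) = 0.0307 m³ = 30.7 L.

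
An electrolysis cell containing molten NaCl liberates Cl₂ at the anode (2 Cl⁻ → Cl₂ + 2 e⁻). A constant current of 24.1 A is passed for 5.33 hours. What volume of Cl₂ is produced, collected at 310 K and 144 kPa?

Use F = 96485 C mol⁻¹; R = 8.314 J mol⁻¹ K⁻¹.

42.9 L

Q = I·t = 24.10 A × 19188 s = 462400 C.
n(e⁻) = Q/F = 462400 / 96485 = 4.793 mol.
2 electrons are transferred per Cl₂ molecule, so n(Cl₂) = 4.793 / 2 = 2.396 mol.
V = nRT/P = (2.396 × 8.314 × 310) / (144 × 10³ Pa) = 0.0429 m³ = 42.9 L.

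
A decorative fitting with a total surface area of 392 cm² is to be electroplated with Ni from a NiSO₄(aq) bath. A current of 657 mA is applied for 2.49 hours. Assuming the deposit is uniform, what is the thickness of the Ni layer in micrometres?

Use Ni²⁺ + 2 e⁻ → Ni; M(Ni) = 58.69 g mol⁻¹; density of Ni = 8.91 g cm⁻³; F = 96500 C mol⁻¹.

Q = I·t = 0.6570 × 8964.0 = 5889 C; n(e⁻) = 0.06103 mol.
n(Ni) = n(e⁻)/2 = 0.03051 mol, so m = 0.03051 × 58.69 = 1.791 g.
Volume = m/ρ = 1.791 / 8.91 = 0.2010 cm³.
Thickness = V/A = 0.2010 / 392 = 5.13 × 10⁻⁴ cm = 5.13 μm.

5.13 μm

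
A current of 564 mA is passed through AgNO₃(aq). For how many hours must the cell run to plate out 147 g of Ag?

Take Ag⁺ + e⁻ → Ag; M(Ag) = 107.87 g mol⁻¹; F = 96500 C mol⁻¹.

n(Ag) = m/M = 147 / 107.87 = 1.363 mol.
Each Ag atom requires 1 electron, so n(e⁻) = 1 × 1.363 = 1.363 mol.
Q = n(e⁻)·F = 1.363 × 96500 = 131500 C.
t = Q/I = 131500 / 0.5640 A = 233200 s = 64.8 h.

64.8 h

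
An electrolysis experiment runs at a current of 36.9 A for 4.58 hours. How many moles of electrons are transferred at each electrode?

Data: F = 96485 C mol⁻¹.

6.31 mol

Q = I·t = 36.90 A × 16488 s = 608400 C.
n(e⁻) = Q/F = 608400 / 96485 = 6.31 mol.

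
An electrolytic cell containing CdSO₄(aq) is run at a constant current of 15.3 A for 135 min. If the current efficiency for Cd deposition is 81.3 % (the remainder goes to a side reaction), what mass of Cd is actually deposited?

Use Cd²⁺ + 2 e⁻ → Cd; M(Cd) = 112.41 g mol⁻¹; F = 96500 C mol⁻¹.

58.7 g

Q = I·t = 15.30 × 8100.0 = 123900 C.
n(e⁻) = 123900/96500 = 1.284 mol; theoretically n(Cd) = 1.284/2 = 0.6421 mol, m_theo = 72.18 g.
At 81.3 % efficiency, m_actual = 0.813 × 72.18 = 58.7 g.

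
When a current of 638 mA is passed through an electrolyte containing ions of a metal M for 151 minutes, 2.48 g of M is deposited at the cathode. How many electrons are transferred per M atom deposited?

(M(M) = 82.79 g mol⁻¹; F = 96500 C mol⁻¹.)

Q = I·t = 0.6380 A × 9060.0 s = 5780 C, so n(e⁻) = 5780/96500 = 0.05990 mol.
n(M) deposited = 2.48 / 82.79 = 0.02996 mol.
Electrons per atom = n(e⁻)/n(M) = 0.05990 / 0.02996 = 2.00 ≈ 2, so the ion is M²⁺.

2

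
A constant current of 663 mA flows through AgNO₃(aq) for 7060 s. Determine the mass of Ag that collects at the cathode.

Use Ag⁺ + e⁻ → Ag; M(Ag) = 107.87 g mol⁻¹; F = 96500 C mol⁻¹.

5.23 g

Q = I·t = 0.6630 A × 7060.0 s = 4681 C.
n(e⁻) = Q/F = 4681 / 96500 = 0.04851 mol.
Ag⁺ + e⁻ → Ag, so n(Ag) = n(e⁻)/1 = 0.04851 mol.
m = n·M = 0.04851 × 107.87 = 5.23 g.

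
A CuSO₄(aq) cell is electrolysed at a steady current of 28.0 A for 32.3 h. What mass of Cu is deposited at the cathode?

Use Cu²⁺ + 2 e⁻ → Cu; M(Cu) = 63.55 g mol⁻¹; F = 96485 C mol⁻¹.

Q = I·t = 28.00 A × 116280 s = 3256000 C.
n(e⁻) = Q/F = 3256000 / 96485 = 33.74 mol.
Cu²⁺ + 2 e⁻ → Cu, so n(Cu) = n(e⁻)/2 = 16.87 mol.
m = n·M = 16.87 × 63.55 = 1070 g.

1070 g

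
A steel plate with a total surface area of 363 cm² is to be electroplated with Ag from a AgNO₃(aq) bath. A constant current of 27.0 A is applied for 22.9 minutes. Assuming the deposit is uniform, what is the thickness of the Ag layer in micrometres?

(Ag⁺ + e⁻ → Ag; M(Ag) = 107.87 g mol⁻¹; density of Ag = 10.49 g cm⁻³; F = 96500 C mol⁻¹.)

109 μm

Q = I·t = 27.00 × 1374.0 = 37100 C; n(e⁻) = 0.3844 mol.
n(Ag) = n(e⁻)/1 = 0.3844 mol, so m = 0.3844 × 107.87 = 41.47 g.
Volume = m/ρ = 41.47 / 10.49 = 3.953 cm³.
Thickness = V/A = 3.953 / 363 = 0.0109 cm = 109 μm.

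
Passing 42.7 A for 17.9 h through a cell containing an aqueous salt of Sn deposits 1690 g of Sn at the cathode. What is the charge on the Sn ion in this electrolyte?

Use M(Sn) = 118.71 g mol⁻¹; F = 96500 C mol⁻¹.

Q = I·t = 42.70 A × 64440 s = 2752000 C, so n(e⁻) = 2752000/96500 = 28.51 mol.
n(Sn) deposited = 1690 / 118.71 = 14.24 mol.
Electrons per atom = n(e⁻)/n(Sn) = 28.51 / 14.24 = 2.00 ≈ 2, so the ion is Sn²⁺.

+2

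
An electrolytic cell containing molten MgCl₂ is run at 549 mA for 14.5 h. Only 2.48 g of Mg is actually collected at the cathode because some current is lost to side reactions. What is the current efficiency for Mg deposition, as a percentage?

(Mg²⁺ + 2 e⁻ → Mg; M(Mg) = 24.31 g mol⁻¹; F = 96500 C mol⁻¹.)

Q = I·t = 0.5490 × 52200 = 28660 C; n(e⁻) = 28660/96500 = 0.2970 mol.
Theoretical n(Mg) = n(e⁻)/2 = 0.1485 mol, i.e. m_theo = 0.1485 × 24.31 = 3.610 g.
Efficiency = m_actual / m_theo = 2.48 / 3.610 = 68.7 %.

68.7 %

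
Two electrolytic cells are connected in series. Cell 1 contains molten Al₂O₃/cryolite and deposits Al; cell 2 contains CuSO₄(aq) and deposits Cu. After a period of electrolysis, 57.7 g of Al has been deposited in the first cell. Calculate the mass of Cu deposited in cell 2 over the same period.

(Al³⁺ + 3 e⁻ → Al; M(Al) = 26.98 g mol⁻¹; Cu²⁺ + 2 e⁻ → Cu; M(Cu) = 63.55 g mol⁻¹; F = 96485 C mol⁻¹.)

n(Al) = 57.7 / 26.98 = 2.139 mol.
Since Al³⁺ + 3 e⁻ → Al, n(e⁻) passed = 3 × 2.139 = 6.416 mol.
Cells in series carry the same charge, so the same 6.416 mol of electrons passes through cell 2.
Cu²⁺ + 2 e⁻ → Cu, so n(Cu) = 6.416 / 2 = 3.208 mol.
m(Cu) = 3.208 × 63.55 = 204 g.

204 g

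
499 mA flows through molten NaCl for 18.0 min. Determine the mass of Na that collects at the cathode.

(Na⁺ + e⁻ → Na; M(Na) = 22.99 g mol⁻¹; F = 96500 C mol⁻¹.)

Q = I·t = 0.4990 A × 1080.0 s = 538.9 C.
n(e⁻) = Q/F = 538.9 / 96500 = 0.005585 mol.
Na⁺ + e⁻ → Na, so n(Na) = n(e⁻)/1 = 0.005585 mol.
m = n·M = 0.005585 × 22.99 = 0.128 g.

0.128 g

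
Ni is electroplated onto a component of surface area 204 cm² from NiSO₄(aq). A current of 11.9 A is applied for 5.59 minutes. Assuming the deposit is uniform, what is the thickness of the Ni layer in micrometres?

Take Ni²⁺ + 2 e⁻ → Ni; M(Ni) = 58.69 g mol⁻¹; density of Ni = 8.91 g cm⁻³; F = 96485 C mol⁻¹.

6.68 μm

Q = I·t = 11.90 × 335.40 = 3991 C; n(e⁻) = 0.04137 mol.
n(Ni) = n(e⁻)/2 = 0.02068 mol, so m = 0.02068 × 58.69 = 1.214 g.
Volume = m/ρ = 1.214 / 8.91 = 0.1362 cm³.
Thickness = V/A = 0.1362 / 204 = 6.68 × 10⁻⁴ cm = 6.68 μm.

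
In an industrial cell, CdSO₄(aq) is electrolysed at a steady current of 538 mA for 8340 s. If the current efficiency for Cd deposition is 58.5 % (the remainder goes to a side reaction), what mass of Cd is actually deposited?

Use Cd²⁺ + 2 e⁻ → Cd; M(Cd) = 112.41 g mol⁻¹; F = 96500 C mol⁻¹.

Q = I·t = 0.5380 × 8340.0 = 4487 C.
n(e⁻) = 4487/96500 = 0.04650 mol; theoretically n(Cd) = 0.04650/2 = 0.02325 mol, m_theo = 2.613 g.
At 58.5 % efficiency, m_actual = 0.585 × 2.613 = 1.53 g.

1.53 g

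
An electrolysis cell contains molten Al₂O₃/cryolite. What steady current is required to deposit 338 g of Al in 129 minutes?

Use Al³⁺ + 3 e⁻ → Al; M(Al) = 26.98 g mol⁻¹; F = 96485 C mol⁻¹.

n(Al) = 338 / 26.98 = 12.53 mol.
n(e⁻) = 3 × 12.53 = 37.58 mol.
Q = n(e⁻)·F = 37.58 × 96485 = 3626000 C.
I = Q/t = 3626000 / 7740.0 s = 469 A.

469 A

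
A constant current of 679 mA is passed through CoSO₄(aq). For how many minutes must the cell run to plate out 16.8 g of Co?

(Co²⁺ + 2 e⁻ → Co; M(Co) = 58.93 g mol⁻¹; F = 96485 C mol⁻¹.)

1350 min

n(Co) = m/M = 16.8 / 58.93 = 0.2851 mol.
Each Co atom requires 2 electrons, so n(e⁻) = 2 × 0.2851 = 0.5702 mol.
Q = n(e⁻)·F = 0.5702 × 96485 = 55010 C.
t = Q/I = 55010 / 0.6790 A = 81020 s = 1350 min.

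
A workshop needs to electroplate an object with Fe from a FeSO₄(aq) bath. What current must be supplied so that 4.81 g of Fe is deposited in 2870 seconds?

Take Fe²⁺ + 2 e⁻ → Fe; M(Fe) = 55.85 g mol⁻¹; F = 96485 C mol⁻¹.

5.79 A

n(Fe) = 4.81 / 55.85 = 0.08612 mol.
n(e⁻) = 2 × 0.08612 = 0.1722 mol.
Q = n(e⁻)·F = 0.1722 × 96485 = 16620 C.
I = Q/t = 16620 / 2870.0 s = 5.79 A.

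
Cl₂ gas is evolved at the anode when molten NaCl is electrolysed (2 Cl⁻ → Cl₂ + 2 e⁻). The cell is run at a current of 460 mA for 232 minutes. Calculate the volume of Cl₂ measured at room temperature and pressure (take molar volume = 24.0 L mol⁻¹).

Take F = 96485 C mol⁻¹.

0.796 L

Q = I·t = 0.4600 A × 13920 s = 6403 C.
n(e⁻) = Q/F = 6403 / 96485 = 0.06636 mol.
2 electrons are transferred per Cl₂ molecule, so n(Cl₂) = 0.06636 / 2 = 0.03318 mol.
V = n × V_m = 0.03318 × 24.0 = 0.796 L.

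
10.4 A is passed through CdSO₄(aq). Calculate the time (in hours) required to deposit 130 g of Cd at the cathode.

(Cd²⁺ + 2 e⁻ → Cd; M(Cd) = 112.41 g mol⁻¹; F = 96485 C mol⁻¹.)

5.96 h

n(Cd) = m/M = 130 / 112.41 = 1.156 mol.
Each Cd atom requires 2 electrons, so n(e⁻) = 2 × 1.156 = 2.313 mol.
Q = n(e⁻)·F = 2.313 × 96485 = 223200 C.
t = Q/I = 223200 / 10.40 A = 21460 s = 5.96 h.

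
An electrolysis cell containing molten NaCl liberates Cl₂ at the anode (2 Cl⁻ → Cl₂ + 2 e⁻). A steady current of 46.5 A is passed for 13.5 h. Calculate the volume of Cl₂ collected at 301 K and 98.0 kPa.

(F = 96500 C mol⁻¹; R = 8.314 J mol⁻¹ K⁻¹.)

Q = I·t = 46.50 A × 48600 s = 2260000 C.
n(e⁻) = Q/F = 2260000 / 96500 = 23.42 mol.
2 electrons are transferred per Cl₂ molecule, so n(Cl₂) = 23.42 / 2 = 11.71 mol.
V = nRT/P = (11.71 × 8.314 × 301) / (98.0 × 10³ Pa) = 0.299 m³ = 299 L.

299 L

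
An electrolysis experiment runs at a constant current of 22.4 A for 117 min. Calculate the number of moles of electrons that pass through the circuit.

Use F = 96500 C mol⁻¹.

Q = I·t = 22.40 A × 7020.0 s = 157200 C.
n(e⁻) = Q/F = 157200 / 96500 = 1.63 mol.

1.63 mol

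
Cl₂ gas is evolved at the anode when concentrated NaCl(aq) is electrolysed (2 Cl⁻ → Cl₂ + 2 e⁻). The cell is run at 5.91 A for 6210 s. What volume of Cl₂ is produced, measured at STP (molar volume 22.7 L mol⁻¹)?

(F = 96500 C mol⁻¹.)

4.32 L

Q = I·t = 5.910 A × 6210.0 s = 36700 C.
n(e⁻) = Q/F = 36700 / 96500 = 0.3803 mol.
2 electrons are transferred per Cl₂ molecule, so n(Cl₂) = 0.3803 / 2 = 0.1902 mol.
V = n × V_m = 0.1902 × 22.7 = 4.32 L.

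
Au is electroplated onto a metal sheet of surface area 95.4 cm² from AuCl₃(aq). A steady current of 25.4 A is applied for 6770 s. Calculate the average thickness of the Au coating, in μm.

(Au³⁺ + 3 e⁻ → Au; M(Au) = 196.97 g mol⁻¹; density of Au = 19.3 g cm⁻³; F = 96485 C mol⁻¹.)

636 μm

Q = I·t = 25.40 × 6770.0 = 172000 C; n(e⁻) = 1.782 mol.
n(Au) = n(e⁻)/3 = 0.5941 mol, so m = 0.5941 × 196.97 = 117.0 g.
Volume = m/ρ = 117.0 / 19.3 = 6.063 cm³.
Thickness = V/A = 6.063 / 95.4 = 0.0636 cm = 636 μm.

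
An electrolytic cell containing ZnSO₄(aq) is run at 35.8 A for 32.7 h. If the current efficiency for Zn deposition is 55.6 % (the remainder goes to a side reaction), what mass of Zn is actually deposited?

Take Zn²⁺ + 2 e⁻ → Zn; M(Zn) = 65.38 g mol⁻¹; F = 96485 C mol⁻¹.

794 g

Q = I·t = 35.80 × 117720 = 4214000 C.
n(e⁻) = 4214000/96485 = 43.68 mol; theoretically n(Zn) = 43.68/2 = 21.84 mol, m_theo = 1428 g.
At 55.6 % efficiency, m_actual = 0.556 × 1428 = 794 g.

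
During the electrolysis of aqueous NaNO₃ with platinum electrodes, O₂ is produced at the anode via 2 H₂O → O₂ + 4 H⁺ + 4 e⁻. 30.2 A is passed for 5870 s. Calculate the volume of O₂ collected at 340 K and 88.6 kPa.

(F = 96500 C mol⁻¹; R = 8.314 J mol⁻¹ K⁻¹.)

Q = I·t = 30.20 A × 5870.0 s = 177300 C.
n(e⁻) = Q/F = 177300 / 96500 = 1.837 mol.
4 electrons are transferred per O₂ molecule, so n(O₂) = 1.837 / 4 = 0.4593 mol.
V = nRT/P = (0.4593 × 8.314 × 340) / (88.6 × 10³ Pa) = 0.0147 m³ = 14.7 L.

14.7 L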